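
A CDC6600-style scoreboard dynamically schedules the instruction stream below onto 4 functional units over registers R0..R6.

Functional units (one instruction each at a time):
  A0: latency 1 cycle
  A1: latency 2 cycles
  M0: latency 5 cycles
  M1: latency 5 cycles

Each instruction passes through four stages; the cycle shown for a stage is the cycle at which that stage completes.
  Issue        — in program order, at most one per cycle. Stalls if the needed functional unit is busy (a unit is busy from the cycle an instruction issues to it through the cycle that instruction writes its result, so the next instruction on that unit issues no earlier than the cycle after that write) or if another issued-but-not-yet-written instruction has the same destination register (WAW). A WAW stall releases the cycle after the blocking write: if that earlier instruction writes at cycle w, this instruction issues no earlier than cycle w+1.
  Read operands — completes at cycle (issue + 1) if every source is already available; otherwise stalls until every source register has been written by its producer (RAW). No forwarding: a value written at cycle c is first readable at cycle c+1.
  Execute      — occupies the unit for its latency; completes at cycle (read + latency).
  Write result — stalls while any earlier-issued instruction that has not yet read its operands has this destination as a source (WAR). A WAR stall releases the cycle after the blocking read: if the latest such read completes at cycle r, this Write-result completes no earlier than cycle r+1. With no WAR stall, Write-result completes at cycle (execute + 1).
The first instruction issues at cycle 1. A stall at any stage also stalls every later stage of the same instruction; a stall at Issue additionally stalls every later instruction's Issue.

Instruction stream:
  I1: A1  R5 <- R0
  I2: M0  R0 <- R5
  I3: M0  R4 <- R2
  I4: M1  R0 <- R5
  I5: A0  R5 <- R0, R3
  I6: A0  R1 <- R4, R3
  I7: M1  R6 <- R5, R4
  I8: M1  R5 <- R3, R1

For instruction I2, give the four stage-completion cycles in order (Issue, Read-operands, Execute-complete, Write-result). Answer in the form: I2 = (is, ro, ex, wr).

I1 -> (1, 2, 4, 5)
I2 -> (2, 6, 11, 12)  // RAW R5: wait I1 write@5
I3 -> (13, 14, 19, 20)  // struct: M0 busy until I2 writes@12
I4 -> (14, 15, 20, 21)
I5 -> (15, 22, 23, 24)  // RAW R0: wait I4 write@21
I6 -> (25, 26, 27, 28)  // struct: A0 busy until I5 writes@24
I7 -> (26, 27, 32, 33)
I8 -> (34, 35, 40, 41)  // struct: M1 busy until I7 writes@33

I2 = (2, 6, 11, 12)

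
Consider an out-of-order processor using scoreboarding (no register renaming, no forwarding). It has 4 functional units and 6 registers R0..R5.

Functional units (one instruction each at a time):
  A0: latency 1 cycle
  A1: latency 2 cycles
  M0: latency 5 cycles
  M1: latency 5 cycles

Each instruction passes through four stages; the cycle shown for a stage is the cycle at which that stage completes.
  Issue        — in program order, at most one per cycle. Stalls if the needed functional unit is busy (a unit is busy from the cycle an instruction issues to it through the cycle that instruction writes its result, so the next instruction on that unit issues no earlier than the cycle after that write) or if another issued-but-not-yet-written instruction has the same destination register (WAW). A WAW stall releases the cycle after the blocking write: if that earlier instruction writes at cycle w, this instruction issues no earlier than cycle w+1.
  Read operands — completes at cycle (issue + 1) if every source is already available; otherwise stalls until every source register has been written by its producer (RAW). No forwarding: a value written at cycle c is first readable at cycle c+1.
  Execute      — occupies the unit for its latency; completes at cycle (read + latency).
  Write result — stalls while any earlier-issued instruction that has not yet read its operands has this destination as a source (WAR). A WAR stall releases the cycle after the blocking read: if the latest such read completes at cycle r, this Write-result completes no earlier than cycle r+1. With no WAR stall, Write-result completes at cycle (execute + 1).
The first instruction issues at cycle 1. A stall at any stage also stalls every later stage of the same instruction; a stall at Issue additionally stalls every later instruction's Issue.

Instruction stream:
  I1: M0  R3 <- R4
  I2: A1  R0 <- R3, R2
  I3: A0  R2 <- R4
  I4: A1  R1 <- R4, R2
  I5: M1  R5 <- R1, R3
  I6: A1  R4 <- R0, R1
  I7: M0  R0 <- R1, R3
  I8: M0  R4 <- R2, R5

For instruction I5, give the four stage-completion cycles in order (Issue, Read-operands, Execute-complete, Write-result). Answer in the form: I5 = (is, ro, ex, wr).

I5 = (14, 18, 23, 24)

c1: I1→M0
c2: I1 RO | I2→A1
c3: I3→A0
c4: I3 RO
c5: I3 EX
c7: I1 EX
c8: I1 WR R3
c9: I2 RO
c10: I3 WR R2
c11: I2 EX
c12: I2 WR R0
c13: I4→A1
c14: I4 RO | I5→M1
c16: I4 EX
c17: I4 WR R1
c18: I5 RO | I6→A1
c19: I6 RO | I7→M0
c20: I7 RO
c21: I6 EX
c22: I6 WR R4
c23: I5 EX
c24: I5 WR R5
c25: I7 EX
c26: I7 WR R0
c27: I8→M0
c28: I8 RO
c33: I8 EX
c34: I8 WR R4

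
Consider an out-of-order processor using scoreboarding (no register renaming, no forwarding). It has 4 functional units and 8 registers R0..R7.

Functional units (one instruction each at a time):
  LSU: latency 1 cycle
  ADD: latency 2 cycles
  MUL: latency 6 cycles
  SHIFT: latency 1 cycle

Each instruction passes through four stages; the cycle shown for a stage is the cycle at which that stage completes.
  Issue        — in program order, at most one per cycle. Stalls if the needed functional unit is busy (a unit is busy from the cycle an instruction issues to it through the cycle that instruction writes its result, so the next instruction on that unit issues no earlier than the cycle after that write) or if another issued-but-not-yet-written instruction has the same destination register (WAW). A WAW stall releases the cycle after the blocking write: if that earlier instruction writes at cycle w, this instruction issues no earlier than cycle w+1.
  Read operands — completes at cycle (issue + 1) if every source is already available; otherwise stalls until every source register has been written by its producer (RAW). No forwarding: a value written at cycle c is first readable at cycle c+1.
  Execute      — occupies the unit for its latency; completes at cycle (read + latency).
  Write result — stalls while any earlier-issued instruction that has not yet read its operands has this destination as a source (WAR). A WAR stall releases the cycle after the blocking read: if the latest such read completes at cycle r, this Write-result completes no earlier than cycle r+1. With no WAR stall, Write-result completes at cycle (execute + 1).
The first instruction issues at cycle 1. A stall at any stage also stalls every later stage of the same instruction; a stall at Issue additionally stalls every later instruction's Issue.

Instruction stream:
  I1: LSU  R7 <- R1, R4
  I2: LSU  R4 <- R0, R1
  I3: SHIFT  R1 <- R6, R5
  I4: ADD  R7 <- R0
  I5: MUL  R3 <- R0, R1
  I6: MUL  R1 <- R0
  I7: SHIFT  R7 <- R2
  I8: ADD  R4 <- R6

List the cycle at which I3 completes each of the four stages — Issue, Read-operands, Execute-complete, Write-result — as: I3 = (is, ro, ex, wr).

[1] issue I1 (LSU)
[2] I1 read-ops
[3] I1 finished on LSU
[4] I1→R7
[5] issue I2 (LSU)
[6] I2 read-ops; issue I3 (SHIFT)
[7] I2 finished on LSU; I3 read-ops; issue I4 (ADD)
[8] I2→R4; I3 finished on SHIFT; I4 read-ops; issue I5 (MUL)
[9] I3→R1
[10] I4 finished on ADD; I5 read-ops
[11] I4→R7
[16] I5 finished on MUL
[17] I5→R3
[18] issue I6 (MUL)
[19] I6 read-ops; issue I7 (SHIFT)
[20] I7 read-ops; issue I8 (ADD)
[21] I7 finished on SHIFT; I8 read-ops
[22] I7→R7
[23] I8 finished on ADD
[24] I8→R4
[25] I6 finished on MUL
[26] I6→R1

I3 = (6, 7, 8, 9)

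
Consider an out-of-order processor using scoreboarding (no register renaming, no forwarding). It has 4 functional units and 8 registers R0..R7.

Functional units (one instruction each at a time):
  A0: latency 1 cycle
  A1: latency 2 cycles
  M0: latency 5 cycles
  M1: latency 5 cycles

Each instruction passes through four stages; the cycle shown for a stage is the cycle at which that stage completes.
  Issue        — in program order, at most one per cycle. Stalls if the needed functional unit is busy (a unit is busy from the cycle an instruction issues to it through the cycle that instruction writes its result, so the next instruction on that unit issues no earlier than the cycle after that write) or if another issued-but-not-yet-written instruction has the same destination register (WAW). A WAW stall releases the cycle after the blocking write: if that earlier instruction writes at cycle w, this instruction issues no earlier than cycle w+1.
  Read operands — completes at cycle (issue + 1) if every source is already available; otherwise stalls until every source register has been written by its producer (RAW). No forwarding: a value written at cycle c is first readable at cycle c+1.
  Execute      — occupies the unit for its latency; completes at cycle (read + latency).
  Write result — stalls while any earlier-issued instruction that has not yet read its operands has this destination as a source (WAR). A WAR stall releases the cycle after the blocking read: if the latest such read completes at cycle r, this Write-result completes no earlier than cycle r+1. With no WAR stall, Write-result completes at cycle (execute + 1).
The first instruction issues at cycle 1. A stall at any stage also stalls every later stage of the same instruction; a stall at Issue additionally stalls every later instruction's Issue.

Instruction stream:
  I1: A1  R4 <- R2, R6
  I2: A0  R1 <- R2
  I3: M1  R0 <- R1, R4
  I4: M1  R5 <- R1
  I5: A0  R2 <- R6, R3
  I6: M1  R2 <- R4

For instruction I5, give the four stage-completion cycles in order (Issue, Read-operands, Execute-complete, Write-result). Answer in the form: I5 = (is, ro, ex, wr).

I5 = (14, 15, 16, 17)

t=1  I1→A1
t=2  I1 RO · I2→A0
t=3  I2 RO · I3→M1
t=4  I1 EX · I2 EX
t=5  I1 WR R4 · I2 WR R1
t=6  I3 RO
t=11  I3 EX
t=12  I3 WR R0
t=13  I4→M1
t=14  I4 RO · I5→A0
t=15  I5 RO
t=16  I5 EX
t=17  I5 WR R2
t=19  I4 EX
t=20  I4 WR R5
t=21  I6→M1
t=22  I6 RO
t=27  I6 EX
t=28  I6 WR R2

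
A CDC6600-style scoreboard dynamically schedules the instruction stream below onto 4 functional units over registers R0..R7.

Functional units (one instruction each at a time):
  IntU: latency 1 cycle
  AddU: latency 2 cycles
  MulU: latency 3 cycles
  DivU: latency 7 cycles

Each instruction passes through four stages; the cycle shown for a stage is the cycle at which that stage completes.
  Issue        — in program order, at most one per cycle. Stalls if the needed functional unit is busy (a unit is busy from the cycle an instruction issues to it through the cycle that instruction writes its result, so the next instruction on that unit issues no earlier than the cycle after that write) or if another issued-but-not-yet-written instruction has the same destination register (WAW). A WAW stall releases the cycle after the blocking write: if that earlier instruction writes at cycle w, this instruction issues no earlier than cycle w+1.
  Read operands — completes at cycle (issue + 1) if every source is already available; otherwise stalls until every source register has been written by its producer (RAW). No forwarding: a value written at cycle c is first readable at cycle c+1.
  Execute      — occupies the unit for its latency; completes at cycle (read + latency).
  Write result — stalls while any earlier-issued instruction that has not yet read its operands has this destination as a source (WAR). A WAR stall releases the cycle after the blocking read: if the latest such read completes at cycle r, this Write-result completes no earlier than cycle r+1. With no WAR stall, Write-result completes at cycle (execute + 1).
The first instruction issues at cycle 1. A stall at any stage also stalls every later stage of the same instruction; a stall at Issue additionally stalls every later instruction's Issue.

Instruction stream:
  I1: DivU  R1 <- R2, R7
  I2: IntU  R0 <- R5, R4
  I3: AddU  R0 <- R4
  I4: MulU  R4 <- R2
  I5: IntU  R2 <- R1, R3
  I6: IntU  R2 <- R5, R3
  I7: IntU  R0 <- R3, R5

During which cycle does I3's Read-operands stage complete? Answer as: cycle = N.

c1: I1→DivU
c2: I1 RO | I2→IntU
c3: I2 RO
c4: I2 EX
c5: I2 WR R0
c6: I3→AddU
c7: I3 RO | I4→MulU
c8: I4 RO | I5→IntU
c9: I1 EX | I3 EX
c10: I1 WR R1 | I3 WR R0
c11: I4 EX | I5 RO
c12: I4 WR R4 | I5 EX
c13: I5 WR R2
c14: I6→IntU
c15: I6 RO
c16: I6 EX
c17: I6 WR R2
c18: I7→IntU
c19: I7 RO
c20: I7 EX
c21: I7 WR R0

cycle = 7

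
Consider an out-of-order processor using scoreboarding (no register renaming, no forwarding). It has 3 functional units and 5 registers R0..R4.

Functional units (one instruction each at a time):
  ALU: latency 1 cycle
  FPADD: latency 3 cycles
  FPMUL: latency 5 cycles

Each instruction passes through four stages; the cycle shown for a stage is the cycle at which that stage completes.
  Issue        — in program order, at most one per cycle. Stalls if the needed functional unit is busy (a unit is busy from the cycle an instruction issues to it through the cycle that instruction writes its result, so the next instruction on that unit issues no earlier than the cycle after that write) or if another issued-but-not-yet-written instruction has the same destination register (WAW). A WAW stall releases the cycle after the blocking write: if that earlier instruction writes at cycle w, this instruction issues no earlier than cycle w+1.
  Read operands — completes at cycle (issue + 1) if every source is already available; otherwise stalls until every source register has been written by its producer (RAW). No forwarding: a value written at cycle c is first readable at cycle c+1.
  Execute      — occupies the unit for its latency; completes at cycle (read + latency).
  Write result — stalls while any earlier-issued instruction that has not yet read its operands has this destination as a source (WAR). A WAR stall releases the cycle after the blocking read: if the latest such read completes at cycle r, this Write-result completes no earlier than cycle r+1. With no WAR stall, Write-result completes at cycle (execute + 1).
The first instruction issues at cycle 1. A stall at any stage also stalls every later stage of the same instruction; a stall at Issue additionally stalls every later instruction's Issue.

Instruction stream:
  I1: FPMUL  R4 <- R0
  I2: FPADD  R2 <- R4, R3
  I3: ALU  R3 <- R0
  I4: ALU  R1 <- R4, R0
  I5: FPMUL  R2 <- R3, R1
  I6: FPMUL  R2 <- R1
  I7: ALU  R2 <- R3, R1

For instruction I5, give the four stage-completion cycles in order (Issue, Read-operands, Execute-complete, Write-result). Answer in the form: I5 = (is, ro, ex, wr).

c1: I1 dispatched to FPMUL
c2: I1 operands ready | I2 dispatched to FPADD
c3: I3 dispatched to ALU
c4: I3 operands ready
c5: I3 complete
c7: I1 complete
c8: R4←I1
c9: I2 operands ready
c10: R3←I3
c11: I4 dispatched to ALU
c12: I2 complete | I4 operands ready
c13: R2←I2 | I4 complete
c14: R1←I4 | I5 dispatched to FPMUL
c15: I5 operands ready
c20: I5 complete
c21: R2←I5
c22: I6 dispatched to FPMUL
c23: I6 operands ready
c28: I6 complete
c29: R2←I6
c30: I7 dispatched to ALU
c31: I7 operands ready
c32: I7 complete
c33: R2←I7

I5 = (14, 15, 20, 21)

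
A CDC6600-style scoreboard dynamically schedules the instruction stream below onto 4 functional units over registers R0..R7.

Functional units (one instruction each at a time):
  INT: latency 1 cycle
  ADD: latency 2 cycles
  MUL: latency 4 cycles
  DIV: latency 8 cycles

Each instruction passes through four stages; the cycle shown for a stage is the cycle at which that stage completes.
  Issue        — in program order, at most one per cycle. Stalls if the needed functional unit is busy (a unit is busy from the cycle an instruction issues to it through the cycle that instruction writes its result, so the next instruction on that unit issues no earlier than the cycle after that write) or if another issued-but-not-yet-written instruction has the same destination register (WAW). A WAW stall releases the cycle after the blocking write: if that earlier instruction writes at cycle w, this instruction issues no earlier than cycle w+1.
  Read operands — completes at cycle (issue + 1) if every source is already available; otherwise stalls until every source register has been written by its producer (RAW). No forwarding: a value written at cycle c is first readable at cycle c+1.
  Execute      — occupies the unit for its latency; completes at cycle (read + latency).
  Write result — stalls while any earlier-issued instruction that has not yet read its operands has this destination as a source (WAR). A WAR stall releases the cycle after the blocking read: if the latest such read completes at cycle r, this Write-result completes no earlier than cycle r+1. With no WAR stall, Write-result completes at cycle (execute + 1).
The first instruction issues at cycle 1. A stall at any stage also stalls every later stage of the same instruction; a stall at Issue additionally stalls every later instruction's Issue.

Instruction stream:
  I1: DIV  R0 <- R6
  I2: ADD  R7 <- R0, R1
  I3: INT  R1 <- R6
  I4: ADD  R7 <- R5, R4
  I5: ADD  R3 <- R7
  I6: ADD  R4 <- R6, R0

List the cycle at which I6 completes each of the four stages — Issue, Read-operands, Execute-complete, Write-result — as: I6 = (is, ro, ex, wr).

c1: issue I1 (DIV)
c2: I1 read-ops; issue I2 (ADD)
c3: issue I3 (INT)
c4: I3 read-ops
c5: I3 finished on INT
c10: I1 finished on DIV
c11: I1→R0
c12: I2 read-ops
c13: I3→R1
c14: I2 finished on ADD
c15: I2→R7
c16: issue I4 (ADD)
c17: I4 read-ops
c19: I4 finished on ADD
c20: I4→R7
c21: issue I5 (ADD)
c22: I5 read-ops
c24: I5 finished on ADD
c25: I5→R3
c26: issue I6 (ADD)
c27: I6 read-ops
c29: I6 finished on ADD
c30: I6→R4

I6 = (26, 27, 29, 30)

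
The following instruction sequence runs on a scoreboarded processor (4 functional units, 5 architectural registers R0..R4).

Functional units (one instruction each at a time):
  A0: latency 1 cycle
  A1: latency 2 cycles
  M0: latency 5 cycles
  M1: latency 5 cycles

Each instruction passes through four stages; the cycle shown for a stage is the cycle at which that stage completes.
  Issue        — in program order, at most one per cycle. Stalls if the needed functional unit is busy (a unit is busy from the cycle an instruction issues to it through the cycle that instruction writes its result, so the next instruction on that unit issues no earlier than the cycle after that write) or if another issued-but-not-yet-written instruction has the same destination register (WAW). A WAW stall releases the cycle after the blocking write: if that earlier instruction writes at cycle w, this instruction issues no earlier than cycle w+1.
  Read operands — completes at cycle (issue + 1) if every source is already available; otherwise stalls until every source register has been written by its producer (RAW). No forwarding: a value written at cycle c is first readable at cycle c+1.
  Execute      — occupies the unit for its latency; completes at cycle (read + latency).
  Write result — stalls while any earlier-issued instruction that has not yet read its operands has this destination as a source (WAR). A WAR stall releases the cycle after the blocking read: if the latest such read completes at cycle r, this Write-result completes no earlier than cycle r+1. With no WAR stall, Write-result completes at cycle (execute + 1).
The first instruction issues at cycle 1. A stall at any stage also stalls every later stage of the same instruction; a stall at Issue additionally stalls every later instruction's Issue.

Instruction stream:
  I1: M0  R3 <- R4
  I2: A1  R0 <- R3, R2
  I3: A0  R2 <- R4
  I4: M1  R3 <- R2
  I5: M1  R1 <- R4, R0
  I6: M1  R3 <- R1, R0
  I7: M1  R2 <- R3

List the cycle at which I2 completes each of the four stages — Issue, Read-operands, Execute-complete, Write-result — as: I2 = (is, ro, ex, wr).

I2 = (2, 9, 11, 12)

t=1  I1 issues→M0
t=2  I1 reads, I2 issues→A1
t=3  I3 issues→A0
t=4  I3 reads
t=5  I3 exec-done
t=7  I1 exec-done
t=8  I1 writes R3
t=9  I2 reads, I4 issues→M1
t=10  I3 writes R2
t=11  I2 exec-done, I4 reads
t=12  I2 writes R0
t=16  I4 exec-done
t=17  I4 writes R3
t=18  I5 issues→M1
t=19  I5 reads
t=24  I5 exec-done
t=25  I5 writes R1
t=26  I6 issues→M1
t=27  I6 reads
t=32  I6 exec-done
t=33  I6 writes R3
t=34  I7 issues→M1
t=35  I7 reads
t=40  I7 exec-done
t=41  I7 writes R2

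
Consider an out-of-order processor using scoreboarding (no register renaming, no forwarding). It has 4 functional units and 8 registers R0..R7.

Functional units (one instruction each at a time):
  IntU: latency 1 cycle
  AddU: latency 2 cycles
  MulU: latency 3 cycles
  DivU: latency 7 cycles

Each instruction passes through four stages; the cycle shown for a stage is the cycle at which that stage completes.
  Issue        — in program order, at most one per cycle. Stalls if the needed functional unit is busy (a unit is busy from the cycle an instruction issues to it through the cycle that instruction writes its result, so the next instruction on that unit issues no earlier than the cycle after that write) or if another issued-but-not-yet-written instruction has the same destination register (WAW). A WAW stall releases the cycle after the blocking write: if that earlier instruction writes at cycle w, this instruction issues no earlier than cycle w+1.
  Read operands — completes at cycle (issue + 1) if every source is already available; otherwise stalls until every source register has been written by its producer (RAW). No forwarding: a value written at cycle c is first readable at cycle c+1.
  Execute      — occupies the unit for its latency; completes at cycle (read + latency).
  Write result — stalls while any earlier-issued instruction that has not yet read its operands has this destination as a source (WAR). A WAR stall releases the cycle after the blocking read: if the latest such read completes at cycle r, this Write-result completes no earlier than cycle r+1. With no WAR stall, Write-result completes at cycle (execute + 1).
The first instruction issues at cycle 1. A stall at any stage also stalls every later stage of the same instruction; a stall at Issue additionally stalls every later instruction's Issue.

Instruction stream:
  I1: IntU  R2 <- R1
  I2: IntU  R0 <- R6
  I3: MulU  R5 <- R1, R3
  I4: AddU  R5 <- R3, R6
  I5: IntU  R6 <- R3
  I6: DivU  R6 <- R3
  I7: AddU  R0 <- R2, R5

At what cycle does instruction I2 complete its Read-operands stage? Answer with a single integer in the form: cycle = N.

I1 -> (1, 2, 3, 4)
I2 -> (5, 6, 7, 8)  // struct: IntU busy until I1 writes@4
I3 -> (6, 7, 10, 11)
I4 -> (12, 13, 15, 16)  // WAW R5: wait I3 write@11
I5 -> (13, 14, 15, 16)
I6 -> (17, 18, 25, 26)  // WAW R6: wait I5 write@16
I7 -> (18, 19, 21, 22)

cycle = 6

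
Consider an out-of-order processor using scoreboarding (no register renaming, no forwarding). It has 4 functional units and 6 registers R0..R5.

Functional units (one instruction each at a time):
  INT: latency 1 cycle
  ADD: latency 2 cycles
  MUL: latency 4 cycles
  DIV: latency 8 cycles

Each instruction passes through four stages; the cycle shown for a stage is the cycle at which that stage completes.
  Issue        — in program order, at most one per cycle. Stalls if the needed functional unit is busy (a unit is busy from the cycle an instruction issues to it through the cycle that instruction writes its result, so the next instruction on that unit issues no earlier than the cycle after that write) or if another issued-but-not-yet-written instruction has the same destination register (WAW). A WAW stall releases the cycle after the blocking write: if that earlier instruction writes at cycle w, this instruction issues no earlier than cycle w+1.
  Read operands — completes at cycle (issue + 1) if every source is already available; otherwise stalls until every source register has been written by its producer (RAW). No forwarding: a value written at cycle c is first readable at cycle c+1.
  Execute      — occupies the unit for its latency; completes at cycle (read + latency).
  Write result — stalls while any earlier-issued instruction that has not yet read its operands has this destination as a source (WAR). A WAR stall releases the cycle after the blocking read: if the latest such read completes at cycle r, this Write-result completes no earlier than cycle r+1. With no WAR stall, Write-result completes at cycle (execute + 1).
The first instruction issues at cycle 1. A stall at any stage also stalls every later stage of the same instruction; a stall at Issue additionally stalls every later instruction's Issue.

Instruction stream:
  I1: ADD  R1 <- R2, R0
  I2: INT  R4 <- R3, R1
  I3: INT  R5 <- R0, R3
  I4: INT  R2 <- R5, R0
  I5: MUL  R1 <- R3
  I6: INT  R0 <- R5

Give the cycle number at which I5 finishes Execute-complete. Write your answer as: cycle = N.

cycle = 19

I1: IS=1 RO=2 EX=4 WR=5
I2: IS=2 RO=6 EX=7 WR=8  [RAW R1: wait I1 write@5]
I3: IS=9 RO=10 EX=11 WR=12  [struct: INT busy until I2 writes@8]
I4: IS=13 RO=14 EX=15 WR=16  [struct: INT busy until I3 writes@12]
I5: IS=14 RO=15 EX=19 WR=20
I6: IS=17 RO=18 EX=19 WR=20  [struct: INT busy until I4 writes@16]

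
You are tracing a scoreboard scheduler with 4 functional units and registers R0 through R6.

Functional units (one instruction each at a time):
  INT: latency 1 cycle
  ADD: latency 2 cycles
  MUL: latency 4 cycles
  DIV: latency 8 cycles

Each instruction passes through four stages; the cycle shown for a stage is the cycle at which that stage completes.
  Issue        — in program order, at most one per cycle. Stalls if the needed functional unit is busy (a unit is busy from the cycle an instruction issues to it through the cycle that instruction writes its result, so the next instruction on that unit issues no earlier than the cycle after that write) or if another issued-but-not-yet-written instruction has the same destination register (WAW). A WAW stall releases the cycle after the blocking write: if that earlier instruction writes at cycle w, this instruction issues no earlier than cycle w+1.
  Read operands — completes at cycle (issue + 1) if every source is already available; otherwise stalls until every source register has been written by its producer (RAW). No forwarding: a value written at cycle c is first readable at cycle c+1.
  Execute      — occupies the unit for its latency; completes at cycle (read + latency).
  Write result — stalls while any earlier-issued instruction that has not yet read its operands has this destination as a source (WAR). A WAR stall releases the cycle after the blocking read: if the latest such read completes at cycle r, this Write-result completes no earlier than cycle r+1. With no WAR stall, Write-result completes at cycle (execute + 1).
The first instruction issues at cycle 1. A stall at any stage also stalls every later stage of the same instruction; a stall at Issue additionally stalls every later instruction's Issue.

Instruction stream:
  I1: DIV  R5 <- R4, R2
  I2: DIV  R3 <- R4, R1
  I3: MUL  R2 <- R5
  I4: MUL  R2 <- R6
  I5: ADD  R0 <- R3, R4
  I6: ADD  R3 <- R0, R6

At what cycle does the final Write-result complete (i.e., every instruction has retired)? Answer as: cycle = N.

[1] I1 issues→DIV
[2] I1 reads
[10] I1 exec-done
[11] I1 writes R5
[12] I2 issues→DIV
[13] I2 reads | I3 issues→MUL
[14] I3 reads
[18] I3 exec-done
[19] I3 writes R2
[20] I4 issues→MUL
[21] I2 exec-done | I4 reads | I5 issues→ADD
[22] I2 writes R3
[23] I5 reads
[25] I4 exec-done | I5 exec-done
[26] I4 writes R2 | I5 writes R0
[27] I6 issues→ADD
[28] I6 reads
[30] I6 exec-done
[31] I6 writes R3

cycle = 31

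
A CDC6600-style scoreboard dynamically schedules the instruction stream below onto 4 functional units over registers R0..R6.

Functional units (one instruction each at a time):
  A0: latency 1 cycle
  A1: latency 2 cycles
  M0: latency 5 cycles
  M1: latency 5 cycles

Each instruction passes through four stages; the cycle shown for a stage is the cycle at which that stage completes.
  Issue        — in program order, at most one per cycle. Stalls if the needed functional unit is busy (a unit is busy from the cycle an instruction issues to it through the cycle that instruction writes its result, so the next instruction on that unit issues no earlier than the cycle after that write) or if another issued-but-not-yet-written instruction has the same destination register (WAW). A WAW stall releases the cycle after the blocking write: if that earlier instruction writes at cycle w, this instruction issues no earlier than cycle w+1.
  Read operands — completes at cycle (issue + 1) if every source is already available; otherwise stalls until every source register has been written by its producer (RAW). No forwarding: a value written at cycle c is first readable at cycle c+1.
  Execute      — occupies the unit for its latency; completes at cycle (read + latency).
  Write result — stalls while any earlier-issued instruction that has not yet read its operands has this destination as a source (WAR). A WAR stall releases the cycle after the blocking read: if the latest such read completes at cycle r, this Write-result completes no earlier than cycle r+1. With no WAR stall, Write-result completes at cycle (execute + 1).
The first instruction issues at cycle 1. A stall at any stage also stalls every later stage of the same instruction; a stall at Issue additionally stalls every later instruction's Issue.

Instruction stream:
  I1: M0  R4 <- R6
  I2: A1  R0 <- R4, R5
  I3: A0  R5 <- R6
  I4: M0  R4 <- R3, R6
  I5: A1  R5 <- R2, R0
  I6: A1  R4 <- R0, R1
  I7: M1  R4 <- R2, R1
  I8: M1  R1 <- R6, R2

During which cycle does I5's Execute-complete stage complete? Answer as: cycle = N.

cycle = 16

cycle 1: issue I1 (M0)
cycle 2: I1 read-ops | issue I2 (A1)
cycle 3: issue I3 (A0)
cycle 4: I3 read-ops
cycle 5: I3 finished on A0
cycle 7: I1 finished on M0
cycle 8: I1→R4
cycle 9: I2 read-ops | issue I4 (M0)
cycle 10: I3→R5 | I4 read-ops
cycle 11: I2 finished on A1
cycle 12: I2→R0
cycle 13: issue I5 (A1)
cycle 14: I5 read-ops
cycle 15: I4 finished on M0
cycle 16: I4→R4 | I5 finished on A1
cycle 17: I5→R5
cycle 18: issue I6 (A1)
cycle 19: I6 read-ops
cycle 21: I6 finished on A1
cycle 22: I6→R4
cycle 23: issue I7 (M1)
cycle 24: I7 read-ops
cycle 29: I7 finished on M1
cycle 30: I7→R4
cycle 31: issue I8 (M1)
cycle 32: I8 read-ops
cycle 37: I8 finished on M1
cycle 38: I8→R1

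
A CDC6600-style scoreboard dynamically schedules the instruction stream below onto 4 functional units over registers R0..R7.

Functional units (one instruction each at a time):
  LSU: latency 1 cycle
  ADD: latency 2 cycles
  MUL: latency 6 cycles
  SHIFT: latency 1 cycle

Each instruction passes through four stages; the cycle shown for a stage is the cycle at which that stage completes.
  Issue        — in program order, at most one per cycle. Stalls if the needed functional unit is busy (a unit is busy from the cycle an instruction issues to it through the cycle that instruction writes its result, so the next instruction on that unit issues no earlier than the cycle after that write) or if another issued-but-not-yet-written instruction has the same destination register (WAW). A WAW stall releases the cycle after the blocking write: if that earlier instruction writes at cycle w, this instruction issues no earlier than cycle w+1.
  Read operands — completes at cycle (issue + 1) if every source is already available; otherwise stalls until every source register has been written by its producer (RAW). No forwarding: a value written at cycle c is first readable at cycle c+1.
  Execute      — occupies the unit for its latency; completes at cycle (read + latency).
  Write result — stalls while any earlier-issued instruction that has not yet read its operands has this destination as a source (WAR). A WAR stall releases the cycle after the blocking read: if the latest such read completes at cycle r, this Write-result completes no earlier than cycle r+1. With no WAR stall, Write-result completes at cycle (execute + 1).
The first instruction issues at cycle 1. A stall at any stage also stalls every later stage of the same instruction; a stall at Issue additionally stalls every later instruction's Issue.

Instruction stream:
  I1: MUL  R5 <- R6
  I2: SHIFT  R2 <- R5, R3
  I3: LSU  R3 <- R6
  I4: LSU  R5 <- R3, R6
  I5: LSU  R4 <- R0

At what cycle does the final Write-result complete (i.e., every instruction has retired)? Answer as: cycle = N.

c1: I1 dispatched to MUL
c2: I1 operands ready | I2 dispatched to SHIFT
c3: I3 dispatched to LSU
c4: I3 operands ready
c5: I3 complete
c8: I1 complete
c9: R5←I1
c10: I2 operands ready
c11: I2 complete | R3←I3
c12: R2←I2 | I4 dispatched to LSU
c13: I4 operands ready
c14: I4 complete
c15: R5←I4
c16: I5 dispatched to LSU
c17: I5 operands ready
c18: I5 complete
c19: R4←I5

cycle = 19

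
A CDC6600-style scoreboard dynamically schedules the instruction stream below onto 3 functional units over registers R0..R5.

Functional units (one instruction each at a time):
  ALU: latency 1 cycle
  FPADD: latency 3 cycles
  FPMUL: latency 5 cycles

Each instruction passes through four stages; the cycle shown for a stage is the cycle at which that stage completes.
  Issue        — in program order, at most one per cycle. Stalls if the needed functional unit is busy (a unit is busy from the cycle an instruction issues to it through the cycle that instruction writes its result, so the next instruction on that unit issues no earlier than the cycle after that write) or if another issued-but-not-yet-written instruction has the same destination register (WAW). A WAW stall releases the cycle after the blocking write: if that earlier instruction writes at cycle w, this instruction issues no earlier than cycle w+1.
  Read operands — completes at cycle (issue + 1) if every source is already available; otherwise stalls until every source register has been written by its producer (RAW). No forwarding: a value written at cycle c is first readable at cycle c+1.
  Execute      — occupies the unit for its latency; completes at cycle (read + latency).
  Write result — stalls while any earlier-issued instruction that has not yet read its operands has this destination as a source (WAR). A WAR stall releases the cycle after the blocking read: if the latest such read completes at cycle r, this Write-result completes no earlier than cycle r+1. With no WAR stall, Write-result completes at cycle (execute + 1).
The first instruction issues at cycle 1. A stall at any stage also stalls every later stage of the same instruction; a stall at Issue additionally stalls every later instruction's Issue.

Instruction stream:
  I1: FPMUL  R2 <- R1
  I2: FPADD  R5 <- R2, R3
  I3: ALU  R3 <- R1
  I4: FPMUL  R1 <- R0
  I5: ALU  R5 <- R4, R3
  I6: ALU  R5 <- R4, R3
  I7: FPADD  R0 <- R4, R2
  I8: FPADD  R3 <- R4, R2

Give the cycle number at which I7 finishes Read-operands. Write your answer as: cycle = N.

I1  is:1  ro:2  ex:7  wr:8
I2  is:2  ro:9  ex:12  wr:13  — RAW R2: wait I1 write@8
I3  is:3  ro:4  ex:5  wr:10  — WAR R3: wait I2 read@9
I4  is:9  ro:10  ex:15  wr:16  — struct: FPMUL busy until I1 writes@8
I5  is:14  ro:15  ex:16  wr:17  — WAW R5: wait I2 write@13
I6  is:18  ro:19  ex:20  wr:21  — struct: ALU busy until I5 writes@17
I7  is:19  ro:20  ex:23  wr:24
I8  is:25  ro:26  ex:29  wr:30  — struct: FPADD busy until I7 writes@24

cycle = 20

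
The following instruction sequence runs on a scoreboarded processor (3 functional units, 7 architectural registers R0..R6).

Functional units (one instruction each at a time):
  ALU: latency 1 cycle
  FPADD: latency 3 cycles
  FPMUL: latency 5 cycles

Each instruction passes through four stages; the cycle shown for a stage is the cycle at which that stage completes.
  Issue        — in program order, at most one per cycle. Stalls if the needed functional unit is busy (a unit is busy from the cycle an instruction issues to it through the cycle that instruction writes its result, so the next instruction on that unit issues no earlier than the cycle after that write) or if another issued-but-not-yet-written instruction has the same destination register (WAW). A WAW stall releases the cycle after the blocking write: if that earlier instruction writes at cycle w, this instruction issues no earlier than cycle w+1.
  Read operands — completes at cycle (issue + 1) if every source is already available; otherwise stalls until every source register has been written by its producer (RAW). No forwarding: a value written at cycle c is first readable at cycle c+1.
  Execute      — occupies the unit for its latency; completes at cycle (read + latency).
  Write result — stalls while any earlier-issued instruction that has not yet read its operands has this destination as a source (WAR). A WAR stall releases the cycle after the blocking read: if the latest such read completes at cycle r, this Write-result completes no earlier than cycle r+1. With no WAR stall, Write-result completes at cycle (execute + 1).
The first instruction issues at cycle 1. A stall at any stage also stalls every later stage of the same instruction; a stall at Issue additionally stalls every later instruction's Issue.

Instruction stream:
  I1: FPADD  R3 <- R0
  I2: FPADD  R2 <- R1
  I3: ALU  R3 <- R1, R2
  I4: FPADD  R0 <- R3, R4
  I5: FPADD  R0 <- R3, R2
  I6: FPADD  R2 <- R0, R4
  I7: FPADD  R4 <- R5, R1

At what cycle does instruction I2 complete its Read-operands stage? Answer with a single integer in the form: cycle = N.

cycle = 8

I1: IS=1 RO=2 EX=5 WR=6
I2: IS=7 RO=8 EX=11 WR=12  [struct: FPADD busy until I1 writes@6]
I3: IS=8 RO=13 EX=14 WR=15  [RAW R2: wait I2 write@12]
I4: IS=13 RO=16 EX=19 WR=20  [struct: FPADD busy until I2 writes@12; RAW R3: wait I3 write@15]
I5: IS=21 RO=22 EX=25 WR=26  [struct: FPADD busy until I4 writes@20]
I6: IS=27 RO=28 EX=31 WR=32  [struct: FPADD busy until I5 writes@26]
I7: IS=33 RO=34 EX=37 WR=38  [struct: FPADD busy until I6 writes@32]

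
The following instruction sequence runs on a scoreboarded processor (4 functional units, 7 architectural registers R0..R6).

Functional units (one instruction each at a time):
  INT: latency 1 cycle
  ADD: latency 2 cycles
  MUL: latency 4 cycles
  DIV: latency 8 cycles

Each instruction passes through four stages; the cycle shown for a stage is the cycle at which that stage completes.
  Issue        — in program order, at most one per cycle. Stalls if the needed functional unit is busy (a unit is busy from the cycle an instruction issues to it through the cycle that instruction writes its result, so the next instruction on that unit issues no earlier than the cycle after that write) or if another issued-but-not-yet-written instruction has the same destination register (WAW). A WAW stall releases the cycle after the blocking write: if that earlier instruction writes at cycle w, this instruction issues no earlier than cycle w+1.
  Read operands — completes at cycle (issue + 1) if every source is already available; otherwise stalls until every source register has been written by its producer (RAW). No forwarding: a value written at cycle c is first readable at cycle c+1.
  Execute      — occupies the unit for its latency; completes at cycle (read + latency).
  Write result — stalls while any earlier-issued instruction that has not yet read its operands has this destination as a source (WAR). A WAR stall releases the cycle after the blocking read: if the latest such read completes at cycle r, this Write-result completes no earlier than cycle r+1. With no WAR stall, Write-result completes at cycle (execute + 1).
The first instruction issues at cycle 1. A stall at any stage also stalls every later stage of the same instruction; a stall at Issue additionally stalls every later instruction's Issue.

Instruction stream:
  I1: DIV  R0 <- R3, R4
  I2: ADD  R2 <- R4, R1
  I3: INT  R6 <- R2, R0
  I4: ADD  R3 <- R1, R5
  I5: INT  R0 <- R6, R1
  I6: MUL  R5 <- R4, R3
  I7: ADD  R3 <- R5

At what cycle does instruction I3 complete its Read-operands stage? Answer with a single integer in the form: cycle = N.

cycle = 12

[1] issue I1 (DIV)
[2] I1 read-ops, issue I2 (ADD)
[3] I2 read-ops, issue I3 (INT)
[5] I2 finished on ADD
[6] I2→R2
[7] issue I4 (ADD)
[8] I4 read-ops
[10] I1 finished on DIV, I4 finished on ADD
[11] I1→R0, I4→R3
[12] I3 read-ops
[13] I3 finished on INT
[14] I3→R6
[15] issue I5 (INT)
[16] I5 read-ops, issue I6 (MUL)
[17] I5 finished on INT, I6 read-ops, issue I7 (ADD)
[18] I5→R0
[21] I6 finished on MUL
[22] I6→R5
[23] I7 read-ops
[25] I7 finished on ADD
[26] I7→R3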